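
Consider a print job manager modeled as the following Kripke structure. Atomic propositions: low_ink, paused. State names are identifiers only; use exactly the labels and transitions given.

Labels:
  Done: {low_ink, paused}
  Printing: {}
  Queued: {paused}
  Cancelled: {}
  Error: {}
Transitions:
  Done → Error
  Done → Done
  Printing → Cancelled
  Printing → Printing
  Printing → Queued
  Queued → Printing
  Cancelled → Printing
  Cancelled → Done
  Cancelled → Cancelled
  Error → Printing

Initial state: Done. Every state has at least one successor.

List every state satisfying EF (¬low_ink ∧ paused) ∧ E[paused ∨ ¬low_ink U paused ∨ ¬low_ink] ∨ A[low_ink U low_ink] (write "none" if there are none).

States satisfying ¬low_ink ∧ paused: {Queued}.
States satisfying EF (¬low_ink ∧ paused): {Done, Printing, Queued, Cancelled, Error}.
States satisfying paused ∨ ¬low_ink: {Done, Printing, Queued, Cancelled, Error}.
States satisfying E[paused ∨ ¬low_ink U paused ∨ ¬low_ink]: {Done, Printing, Queued, Cancelled, Error}.
States satisfying low_ink: {Done}.
States satisfying A[low_ink U low_ink]: {Done}.
States satisfying EF (¬low_ink ∧ paused) ∧ E[paused ∨ ¬low_ink U paused ∨ ¬low_ink] ∨ A[low_ink U low_ink]: {Done, Printing, Queued, Cancelled, Error}.

{Done, Printing, Queued, Cancelled, Error}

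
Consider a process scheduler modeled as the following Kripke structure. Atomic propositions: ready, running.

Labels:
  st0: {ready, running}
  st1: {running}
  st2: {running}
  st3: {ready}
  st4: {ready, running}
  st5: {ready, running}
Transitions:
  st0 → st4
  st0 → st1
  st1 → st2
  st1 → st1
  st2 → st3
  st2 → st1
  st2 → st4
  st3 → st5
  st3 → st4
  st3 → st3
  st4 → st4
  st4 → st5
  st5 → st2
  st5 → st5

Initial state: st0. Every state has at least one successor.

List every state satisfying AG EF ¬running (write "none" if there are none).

{st0, st1, st2, st3, st4, st5}

States satisfying EF ¬running: {st0, st1, st2, st3, st4, st5}.
States satisfying AG EF ¬running: {st0, st1, st2, st3, st4, st5}.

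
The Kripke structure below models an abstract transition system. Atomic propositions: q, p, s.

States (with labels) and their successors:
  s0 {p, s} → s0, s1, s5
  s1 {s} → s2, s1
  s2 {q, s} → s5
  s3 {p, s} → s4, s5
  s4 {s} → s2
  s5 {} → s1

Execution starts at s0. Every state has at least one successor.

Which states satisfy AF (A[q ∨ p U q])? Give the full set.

{s2, s4}

States satisfying A[q ∨ p U q]: {s2}.
States satisfying AF (A[q ∨ p U q]): {s2, s4}.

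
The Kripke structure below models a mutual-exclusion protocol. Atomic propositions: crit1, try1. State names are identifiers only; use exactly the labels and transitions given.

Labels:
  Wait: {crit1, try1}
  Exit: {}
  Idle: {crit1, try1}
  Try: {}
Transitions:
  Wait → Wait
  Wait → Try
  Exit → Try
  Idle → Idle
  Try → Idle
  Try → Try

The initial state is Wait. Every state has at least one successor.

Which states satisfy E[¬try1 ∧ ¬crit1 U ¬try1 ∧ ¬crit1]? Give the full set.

{Exit, Try}

States satisfying ¬try1 ∧ ¬crit1: {Exit, Try}.
States satisfying E[¬try1 ∧ ¬crit1 U ¬try1 ∧ ¬crit1]: {Exit, Try}.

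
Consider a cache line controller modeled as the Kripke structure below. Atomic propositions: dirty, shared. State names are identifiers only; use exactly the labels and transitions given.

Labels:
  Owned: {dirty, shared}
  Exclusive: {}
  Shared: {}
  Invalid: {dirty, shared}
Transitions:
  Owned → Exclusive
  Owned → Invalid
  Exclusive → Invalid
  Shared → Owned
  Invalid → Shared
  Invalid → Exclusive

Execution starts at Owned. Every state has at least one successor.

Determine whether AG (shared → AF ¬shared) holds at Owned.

Yes

States satisfying shared → AF ¬shared: {Owned, Exclusive, Shared, Invalid}.
States satisfying AG (shared → AF ¬shared): {Owned, Exclusive, Shared, Invalid}.
Every state reachable from Owned satisfies shared → AF ¬shared.
Owned ∈ Sat(AG (shared → AF ¬shared)).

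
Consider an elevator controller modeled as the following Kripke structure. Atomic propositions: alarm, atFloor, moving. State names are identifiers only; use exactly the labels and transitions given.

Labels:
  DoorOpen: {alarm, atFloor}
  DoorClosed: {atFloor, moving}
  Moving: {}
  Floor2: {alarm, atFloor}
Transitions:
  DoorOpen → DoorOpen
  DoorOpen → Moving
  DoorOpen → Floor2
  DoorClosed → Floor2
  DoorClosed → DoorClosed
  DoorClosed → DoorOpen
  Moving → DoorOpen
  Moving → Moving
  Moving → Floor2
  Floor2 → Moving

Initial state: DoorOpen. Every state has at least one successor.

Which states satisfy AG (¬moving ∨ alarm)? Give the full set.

States satisfying ¬moving ∨ alarm: {DoorOpen, Moving, Floor2}.
States satisfying AG (¬moving ∨ alarm): {DoorOpen, Moving, Floor2}.

{DoorOpen, Moving, Floor2}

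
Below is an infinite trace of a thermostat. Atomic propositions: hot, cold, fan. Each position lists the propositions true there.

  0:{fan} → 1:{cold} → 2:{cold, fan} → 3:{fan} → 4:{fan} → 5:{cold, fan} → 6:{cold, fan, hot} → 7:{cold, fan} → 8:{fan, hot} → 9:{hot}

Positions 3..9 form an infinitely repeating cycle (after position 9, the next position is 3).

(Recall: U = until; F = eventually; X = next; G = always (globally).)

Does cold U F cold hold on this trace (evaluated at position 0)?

Yes

Walking from position 0: F cold first holds at position 0, and cold holds at every earlier position along the way, so cold U F cold holds.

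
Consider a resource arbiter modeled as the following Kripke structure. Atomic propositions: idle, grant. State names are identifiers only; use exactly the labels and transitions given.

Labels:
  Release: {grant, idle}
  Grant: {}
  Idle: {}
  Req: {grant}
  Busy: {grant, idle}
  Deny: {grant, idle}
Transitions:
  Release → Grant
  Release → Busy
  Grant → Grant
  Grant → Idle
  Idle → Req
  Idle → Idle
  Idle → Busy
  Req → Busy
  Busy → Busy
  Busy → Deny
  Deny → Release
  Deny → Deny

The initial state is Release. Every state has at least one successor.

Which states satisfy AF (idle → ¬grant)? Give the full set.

States satisfying idle → ¬grant: {Grant, Idle, Req}.
States satisfying AF (idle → ¬grant): {Grant, Idle, Req}.

{Grant, Idle, Req}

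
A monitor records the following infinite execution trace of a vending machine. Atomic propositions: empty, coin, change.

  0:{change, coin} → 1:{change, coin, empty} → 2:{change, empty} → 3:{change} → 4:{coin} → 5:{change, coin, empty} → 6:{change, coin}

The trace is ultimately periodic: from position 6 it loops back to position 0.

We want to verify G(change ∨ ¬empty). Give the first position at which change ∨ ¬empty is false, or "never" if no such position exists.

never

change ∨ ¬empty holds at every position 0..6, and those are all the positions the trace ever visits, so the invariant G(change ∨ ¬empty) is never violated.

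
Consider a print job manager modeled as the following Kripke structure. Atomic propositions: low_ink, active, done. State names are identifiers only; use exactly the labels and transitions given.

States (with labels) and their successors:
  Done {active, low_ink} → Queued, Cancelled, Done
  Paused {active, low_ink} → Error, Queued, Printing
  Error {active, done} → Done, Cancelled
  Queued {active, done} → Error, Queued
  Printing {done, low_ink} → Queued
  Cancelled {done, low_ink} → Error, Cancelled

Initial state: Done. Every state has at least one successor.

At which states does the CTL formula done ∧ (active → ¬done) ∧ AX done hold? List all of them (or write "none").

States satisfying ¬done: {Done, Paused}.
States satisfying active → ¬done: {Done, Paused, Printing, Cancelled}.
States satisfying done ∧ (active → ¬done): {Printing, Cancelled}.
States satisfying done: {Error, Queued, Printing, Cancelled}.
States satisfying AX done: {Paused, Queued, Printing, Cancelled}.
States satisfying done ∧ (active → ¬done) ∧ AX done: {Printing, Cancelled}.

{Printing, Cancelled}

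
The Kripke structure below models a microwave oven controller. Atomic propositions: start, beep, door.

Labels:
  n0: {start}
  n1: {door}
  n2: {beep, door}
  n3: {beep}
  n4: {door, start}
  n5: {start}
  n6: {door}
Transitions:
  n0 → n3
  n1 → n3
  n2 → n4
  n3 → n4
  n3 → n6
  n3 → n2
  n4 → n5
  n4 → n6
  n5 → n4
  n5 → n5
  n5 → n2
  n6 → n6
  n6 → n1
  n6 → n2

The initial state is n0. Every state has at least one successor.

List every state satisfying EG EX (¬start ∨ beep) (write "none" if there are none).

{n0, n1, n3, n4, n5, n6}

States satisfying EX (¬start ∨ beep): {n0, n1, n3, n4, n5, n6}.
States satisfying EG EX (¬start ∨ beep): {n0, n1, n3, n4, n5, n6}.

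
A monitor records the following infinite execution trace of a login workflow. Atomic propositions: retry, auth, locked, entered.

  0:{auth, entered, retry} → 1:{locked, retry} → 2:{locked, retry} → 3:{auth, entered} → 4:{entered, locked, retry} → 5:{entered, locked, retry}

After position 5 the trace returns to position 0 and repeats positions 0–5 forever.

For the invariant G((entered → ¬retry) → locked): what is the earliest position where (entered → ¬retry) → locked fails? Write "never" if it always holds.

Check (entered → ¬retry) → locked at each position in order: 0 ✓, 1 ✓, 2 ✓.
At position 3 the labels are {auth, entered}, so (entered → ¬retry) → locked is false there. This is the first violation.

3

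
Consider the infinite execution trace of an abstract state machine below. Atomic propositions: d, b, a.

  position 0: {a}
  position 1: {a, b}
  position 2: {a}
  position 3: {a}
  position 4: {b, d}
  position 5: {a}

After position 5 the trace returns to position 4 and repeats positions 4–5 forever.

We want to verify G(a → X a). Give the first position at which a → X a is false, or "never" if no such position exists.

3

Check a → X a at each position in order: 0 ✓, 1 ✓, 2 ✓.
At position 3 the labels are {a} and the next position 4 has {b, d}, so a → X a is false there. This is the first violation.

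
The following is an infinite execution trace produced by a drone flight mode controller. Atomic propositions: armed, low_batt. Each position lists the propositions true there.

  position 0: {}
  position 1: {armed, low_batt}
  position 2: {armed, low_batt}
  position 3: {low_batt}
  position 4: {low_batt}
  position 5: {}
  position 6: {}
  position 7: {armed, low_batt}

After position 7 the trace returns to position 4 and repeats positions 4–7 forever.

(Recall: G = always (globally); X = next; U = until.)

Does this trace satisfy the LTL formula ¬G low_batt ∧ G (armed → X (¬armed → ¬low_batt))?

armed → X (¬armed → ¬low_batt) must hold at every position from 0 onward. It fails at position 2, so G (armed → X (¬armed → ¬low_batt)) is false.
Positions where armed holds: 1, 2, 7.
Check X (¬armed → ¬low_batt) at each: 1→ok, 2→fails, 7→fails.
At position 0: ¬G low_batt is true; G (armed → X (¬armed → ¬low_batt)) is false; so ¬G low_batt ∧ G (armed → X (¬armed → ¬low_batt)) is false.

No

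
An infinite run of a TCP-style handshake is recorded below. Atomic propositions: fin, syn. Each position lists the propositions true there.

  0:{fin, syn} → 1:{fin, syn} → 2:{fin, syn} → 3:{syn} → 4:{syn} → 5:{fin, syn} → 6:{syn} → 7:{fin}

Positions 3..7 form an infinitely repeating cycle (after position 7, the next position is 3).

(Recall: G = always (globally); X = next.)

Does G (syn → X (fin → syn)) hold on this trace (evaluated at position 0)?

No

syn → X (fin → syn) must hold at every position from 0 onward. It fails at position 6, so G (syn → X (fin → syn)) is false.
Positions where syn holds: 0, 1, 2, 3, 4, 5, 6.
Check X (fin → syn) at each: 0→ok, 1→ok, 2→ok, 3→ok, 4→ok, 5→ok, 6→fails.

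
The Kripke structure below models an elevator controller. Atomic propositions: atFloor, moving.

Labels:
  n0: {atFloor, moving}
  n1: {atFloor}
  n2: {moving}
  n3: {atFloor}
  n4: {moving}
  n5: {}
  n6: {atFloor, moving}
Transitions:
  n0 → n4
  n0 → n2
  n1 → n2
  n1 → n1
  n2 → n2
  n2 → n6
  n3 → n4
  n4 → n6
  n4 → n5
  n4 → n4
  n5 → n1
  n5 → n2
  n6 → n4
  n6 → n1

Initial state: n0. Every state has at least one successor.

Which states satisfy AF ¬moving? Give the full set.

{n1, n3, n5}

States satisfying ¬moving: {n1, n3, n5}.
States satisfying AF ¬moving: {n1, n3, n5}.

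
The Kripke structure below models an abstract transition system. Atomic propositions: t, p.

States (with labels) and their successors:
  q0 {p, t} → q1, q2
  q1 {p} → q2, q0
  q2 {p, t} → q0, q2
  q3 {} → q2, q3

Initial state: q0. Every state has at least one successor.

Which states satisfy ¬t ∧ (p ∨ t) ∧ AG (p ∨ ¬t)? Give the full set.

{q1}

States satisfying ¬t: {q1, q3}.
States satisfying p ∨ t: {q0, q1, q2}.
States satisfying ¬t ∧ (p ∨ t): {q1}.
States satisfying p ∨ ¬t: {q0, q1, q2, q3}.
States satisfying AG (p ∨ ¬t): {q0, q1, q2, q3}.
States satisfying ¬t ∧ (p ∨ t) ∧ AG (p ∨ ¬t): {q1}.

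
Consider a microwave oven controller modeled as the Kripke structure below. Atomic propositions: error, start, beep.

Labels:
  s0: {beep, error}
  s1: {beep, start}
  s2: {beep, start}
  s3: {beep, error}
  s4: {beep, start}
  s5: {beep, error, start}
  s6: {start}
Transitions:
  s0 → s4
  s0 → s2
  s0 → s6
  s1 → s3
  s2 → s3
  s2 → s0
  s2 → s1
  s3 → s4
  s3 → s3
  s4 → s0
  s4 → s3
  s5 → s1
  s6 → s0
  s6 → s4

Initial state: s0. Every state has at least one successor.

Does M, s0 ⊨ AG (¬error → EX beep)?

Satisfied

States satisfying ¬error → EX beep: {s0, s1, s2, s3, s4, s5, s6}.
States satisfying AG (¬error → EX beep): {s0, s1, s2, s3, s4, s5, s6}.
Every state reachable from s0 satisfies ¬error → EX beep.
s0 ∈ Sat(AG (¬error → EX beep)).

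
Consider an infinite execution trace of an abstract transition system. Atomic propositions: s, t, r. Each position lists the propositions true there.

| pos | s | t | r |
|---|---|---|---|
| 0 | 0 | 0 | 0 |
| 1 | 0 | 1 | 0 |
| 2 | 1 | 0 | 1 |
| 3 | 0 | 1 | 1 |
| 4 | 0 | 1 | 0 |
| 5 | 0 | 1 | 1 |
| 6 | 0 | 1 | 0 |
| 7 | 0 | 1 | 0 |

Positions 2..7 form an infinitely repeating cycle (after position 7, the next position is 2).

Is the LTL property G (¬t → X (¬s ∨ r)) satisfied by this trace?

¬t → X (¬s ∨ r) holds at every position 0..7, and those are all positions ever visited, so G (¬t → X (¬s ∨ r)) holds.
Positions where ¬t holds: 0, 2.
Check X (¬s ∨ r) at each: 0→ok, 2→ok.

Holds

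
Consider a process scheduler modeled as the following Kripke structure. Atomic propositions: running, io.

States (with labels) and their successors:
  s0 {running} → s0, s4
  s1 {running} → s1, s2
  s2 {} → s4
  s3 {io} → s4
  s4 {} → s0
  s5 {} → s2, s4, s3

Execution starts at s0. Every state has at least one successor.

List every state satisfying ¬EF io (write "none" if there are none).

States satisfying io: {s3}.
States satisfying EF io: {s3, s5}.
States satisfying ¬EF io: {s0, s1, s2, s4}.

{s0, s1, s2, s4}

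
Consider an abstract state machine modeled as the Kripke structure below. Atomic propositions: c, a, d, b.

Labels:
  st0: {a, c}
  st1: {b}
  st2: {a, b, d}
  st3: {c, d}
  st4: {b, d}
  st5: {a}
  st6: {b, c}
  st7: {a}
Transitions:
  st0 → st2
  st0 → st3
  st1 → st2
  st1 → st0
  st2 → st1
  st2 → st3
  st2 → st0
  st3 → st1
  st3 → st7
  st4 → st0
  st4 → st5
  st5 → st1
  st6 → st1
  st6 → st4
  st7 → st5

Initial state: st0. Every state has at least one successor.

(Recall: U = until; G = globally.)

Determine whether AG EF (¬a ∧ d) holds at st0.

Holds

States satisfying EF (¬a ∧ d): {st0, st1, st2, st3, st4, st5, st6, st7}.
States satisfying AG EF (¬a ∧ d): {st0, st1, st2, st3, st4, st5, st6, st7}.
Every state reachable from st0 satisfies EF (¬a ∧ d).
st0 ∈ Sat(AG EF (¬a ∧ d)).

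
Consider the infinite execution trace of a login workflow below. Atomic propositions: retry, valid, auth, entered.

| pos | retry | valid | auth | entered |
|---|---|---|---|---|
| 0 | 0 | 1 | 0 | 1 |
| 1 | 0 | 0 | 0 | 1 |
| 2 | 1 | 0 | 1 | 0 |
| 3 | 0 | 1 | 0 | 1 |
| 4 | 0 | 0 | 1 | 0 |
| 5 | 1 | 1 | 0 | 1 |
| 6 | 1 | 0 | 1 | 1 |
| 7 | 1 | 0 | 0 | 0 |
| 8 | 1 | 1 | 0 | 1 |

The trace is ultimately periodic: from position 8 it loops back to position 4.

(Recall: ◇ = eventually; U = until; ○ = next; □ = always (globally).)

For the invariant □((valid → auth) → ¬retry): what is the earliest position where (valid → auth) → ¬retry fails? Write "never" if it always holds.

2

Check (valid → auth) → ¬retry at each position in order: 0 ✓, 1 ✓.
At position 2 the labels are {auth, retry}, so (valid → auth) → ¬retry is false there. This is the first violation.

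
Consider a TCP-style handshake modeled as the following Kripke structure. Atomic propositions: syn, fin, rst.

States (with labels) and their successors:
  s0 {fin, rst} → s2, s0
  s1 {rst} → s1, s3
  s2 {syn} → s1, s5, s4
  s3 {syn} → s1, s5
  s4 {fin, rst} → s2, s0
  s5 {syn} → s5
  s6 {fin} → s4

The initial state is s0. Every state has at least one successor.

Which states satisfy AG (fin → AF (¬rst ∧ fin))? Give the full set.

{s1, s3, s5}

States satisfying fin → AF (¬rst ∧ fin): {s1, s2, s3, s5, s6}.
States satisfying AG (fin → AF (¬rst ∧ fin)): {s1, s3, s5}.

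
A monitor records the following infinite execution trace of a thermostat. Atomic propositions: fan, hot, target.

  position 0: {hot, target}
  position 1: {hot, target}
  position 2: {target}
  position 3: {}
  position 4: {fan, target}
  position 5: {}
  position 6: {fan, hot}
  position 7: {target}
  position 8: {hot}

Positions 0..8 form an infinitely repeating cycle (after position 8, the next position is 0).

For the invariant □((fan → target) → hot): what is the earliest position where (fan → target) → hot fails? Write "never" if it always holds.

Check (fan → target) → hot at each position in order: 0 ✓, 1 ✓.
At position 2 the labels are {target}, so (fan → target) → hot is false there. This is the first violation.

2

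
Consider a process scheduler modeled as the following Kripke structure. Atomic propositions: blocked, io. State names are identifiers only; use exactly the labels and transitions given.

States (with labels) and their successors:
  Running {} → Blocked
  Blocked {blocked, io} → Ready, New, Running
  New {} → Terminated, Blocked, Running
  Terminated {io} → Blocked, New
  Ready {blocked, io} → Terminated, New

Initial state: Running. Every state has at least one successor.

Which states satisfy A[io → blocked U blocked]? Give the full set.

States satisfying io → blocked: {Running, Blocked, New, Ready}.
States satisfying blocked: {Blocked, Ready}.
States satisfying A[io → blocked U blocked]: {Running, Blocked, Ready}.

{Running, Blocked, Ready}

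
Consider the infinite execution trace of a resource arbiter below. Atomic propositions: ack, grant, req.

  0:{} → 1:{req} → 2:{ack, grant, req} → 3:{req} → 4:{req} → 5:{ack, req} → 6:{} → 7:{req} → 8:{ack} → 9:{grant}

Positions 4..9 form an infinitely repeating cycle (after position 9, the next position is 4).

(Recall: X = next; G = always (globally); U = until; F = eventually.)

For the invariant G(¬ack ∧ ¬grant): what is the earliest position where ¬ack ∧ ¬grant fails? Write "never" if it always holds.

Check ¬ack ∧ ¬grant at each position in order: 0 ✓, 1 ✓.
At position 2 the labels are {ack, grant, req}, so ¬ack ∧ ¬grant is false there. This is the first violation.

2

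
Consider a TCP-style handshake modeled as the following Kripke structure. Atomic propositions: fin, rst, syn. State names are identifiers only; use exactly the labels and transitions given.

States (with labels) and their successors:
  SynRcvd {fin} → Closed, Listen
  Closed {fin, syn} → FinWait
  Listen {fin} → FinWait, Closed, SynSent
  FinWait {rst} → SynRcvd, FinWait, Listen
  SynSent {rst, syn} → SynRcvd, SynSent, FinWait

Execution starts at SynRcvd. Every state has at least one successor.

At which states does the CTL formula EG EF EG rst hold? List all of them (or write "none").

States satisfying EF EG rst: {SynRcvd, Closed, Listen, FinWait, SynSent}.
States satisfying EG EF EG rst: {SynRcvd, Closed, Listen, FinWait, SynSent}.

{SynRcvd, Closed, Listen, FinWait, SynSent}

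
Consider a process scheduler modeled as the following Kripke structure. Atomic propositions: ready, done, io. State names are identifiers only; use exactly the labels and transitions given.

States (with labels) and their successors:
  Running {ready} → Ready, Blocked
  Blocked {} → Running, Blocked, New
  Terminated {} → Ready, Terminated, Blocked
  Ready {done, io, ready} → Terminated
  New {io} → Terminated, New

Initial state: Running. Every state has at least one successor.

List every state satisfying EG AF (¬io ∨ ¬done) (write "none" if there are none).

{Running, Blocked, Terminated, Ready, New}

States satisfying AF (¬io ∨ ¬done): {Running, Blocked, Terminated, Ready, New}.
States satisfying EG AF (¬io ∨ ¬done): {Running, Blocked, Terminated, Ready, New}.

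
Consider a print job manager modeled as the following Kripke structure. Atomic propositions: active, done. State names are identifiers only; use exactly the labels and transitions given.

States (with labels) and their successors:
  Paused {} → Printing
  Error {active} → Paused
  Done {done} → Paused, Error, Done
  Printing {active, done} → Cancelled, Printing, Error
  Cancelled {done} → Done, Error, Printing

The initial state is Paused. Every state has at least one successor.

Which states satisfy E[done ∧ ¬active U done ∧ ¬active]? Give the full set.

{Done, Cancelled}

States satisfying done ∧ ¬active: {Done, Cancelled}.
States satisfying E[done ∧ ¬active U done ∧ ¬active]: {Done, Cancelled}.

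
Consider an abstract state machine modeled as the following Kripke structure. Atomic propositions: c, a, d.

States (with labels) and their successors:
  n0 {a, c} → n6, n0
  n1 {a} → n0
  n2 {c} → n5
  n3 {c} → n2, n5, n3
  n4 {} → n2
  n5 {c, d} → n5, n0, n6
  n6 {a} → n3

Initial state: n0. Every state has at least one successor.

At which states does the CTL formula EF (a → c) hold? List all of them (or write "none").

States satisfying a → c: {n0, n2, n3, n4, n5}.
States satisfying EF (a → c): {n0, n1, n2, n3, n4, n5, n6}.

{n0, n1, n2, n3, n4, n5, n6}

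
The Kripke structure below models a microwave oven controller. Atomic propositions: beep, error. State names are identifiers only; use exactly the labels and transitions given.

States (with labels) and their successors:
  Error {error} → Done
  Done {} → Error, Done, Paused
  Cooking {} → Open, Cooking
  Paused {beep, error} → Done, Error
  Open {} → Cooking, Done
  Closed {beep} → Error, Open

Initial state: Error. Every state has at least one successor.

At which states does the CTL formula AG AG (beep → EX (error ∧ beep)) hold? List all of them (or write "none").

none

States satisfying AG (beep → EX (error ∧ beep)): ∅.
States satisfying AG AG (beep → EX (error ∧ beep)): ∅.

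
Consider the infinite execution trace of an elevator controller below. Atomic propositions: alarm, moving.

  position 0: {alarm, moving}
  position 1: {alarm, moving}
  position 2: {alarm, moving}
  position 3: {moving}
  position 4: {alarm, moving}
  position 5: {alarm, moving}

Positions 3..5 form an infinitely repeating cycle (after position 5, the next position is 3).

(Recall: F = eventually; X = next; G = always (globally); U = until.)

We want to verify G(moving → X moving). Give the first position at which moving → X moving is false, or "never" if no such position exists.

never

moving → X moving holds at every position 0..5, and those are all the positions the trace ever visits, so the invariant G(moving → X moving) is never violated.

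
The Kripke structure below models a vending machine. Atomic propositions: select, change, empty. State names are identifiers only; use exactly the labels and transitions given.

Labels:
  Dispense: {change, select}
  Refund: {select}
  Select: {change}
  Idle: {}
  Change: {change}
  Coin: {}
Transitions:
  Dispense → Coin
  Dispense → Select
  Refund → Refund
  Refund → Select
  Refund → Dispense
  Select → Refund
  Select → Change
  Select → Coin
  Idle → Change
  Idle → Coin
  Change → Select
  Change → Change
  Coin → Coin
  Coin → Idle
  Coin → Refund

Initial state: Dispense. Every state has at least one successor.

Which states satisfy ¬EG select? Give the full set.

States satisfying select: {Dispense, Refund}.
States satisfying EG select: {Refund}.
States satisfying ¬EG select: {Dispense, Select, Idle, Change, Coin}.

{Dispense, Select, Idle, Change, Coin}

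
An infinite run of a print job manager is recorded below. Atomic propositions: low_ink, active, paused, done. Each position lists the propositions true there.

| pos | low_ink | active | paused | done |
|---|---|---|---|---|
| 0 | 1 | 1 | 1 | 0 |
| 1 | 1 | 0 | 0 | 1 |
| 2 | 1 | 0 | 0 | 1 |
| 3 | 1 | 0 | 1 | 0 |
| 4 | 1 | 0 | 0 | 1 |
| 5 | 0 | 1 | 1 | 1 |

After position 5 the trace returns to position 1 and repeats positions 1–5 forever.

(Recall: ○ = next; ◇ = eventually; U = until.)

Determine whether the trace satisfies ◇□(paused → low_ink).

Does not hold

□(paused → low_ink) is false at every position 0..5, so it never becomes true and ◇□(paused → low_ink) fails.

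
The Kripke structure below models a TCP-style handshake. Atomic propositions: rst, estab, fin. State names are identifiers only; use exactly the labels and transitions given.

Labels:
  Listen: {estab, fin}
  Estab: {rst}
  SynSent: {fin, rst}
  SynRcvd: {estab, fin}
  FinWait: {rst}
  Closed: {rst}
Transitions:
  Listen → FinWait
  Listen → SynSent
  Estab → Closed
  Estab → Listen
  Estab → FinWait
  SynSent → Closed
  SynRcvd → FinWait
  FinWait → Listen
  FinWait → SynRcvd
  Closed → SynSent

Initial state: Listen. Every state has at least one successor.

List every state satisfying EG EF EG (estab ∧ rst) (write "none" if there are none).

none

States satisfying EF EG (estab ∧ rst): ∅.
States satisfying EG EF EG (estab ∧ rst): ∅.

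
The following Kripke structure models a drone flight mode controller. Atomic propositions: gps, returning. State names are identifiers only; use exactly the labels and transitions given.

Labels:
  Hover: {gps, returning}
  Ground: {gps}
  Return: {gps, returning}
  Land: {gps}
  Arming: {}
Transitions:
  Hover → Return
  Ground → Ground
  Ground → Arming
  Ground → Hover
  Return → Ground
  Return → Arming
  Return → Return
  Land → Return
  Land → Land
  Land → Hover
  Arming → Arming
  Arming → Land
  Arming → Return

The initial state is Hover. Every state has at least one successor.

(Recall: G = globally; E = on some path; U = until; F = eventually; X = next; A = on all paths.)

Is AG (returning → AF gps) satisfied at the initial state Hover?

States satisfying returning → AF gps: {Hover, Ground, Return, Land, Arming}.
States satisfying AG (returning → AF gps): {Hover, Ground, Return, Land, Arming}.
Every state reachable from Hover satisfies returning → AF gps.
Hover ∈ Sat(AG (returning → AF gps)).

Yes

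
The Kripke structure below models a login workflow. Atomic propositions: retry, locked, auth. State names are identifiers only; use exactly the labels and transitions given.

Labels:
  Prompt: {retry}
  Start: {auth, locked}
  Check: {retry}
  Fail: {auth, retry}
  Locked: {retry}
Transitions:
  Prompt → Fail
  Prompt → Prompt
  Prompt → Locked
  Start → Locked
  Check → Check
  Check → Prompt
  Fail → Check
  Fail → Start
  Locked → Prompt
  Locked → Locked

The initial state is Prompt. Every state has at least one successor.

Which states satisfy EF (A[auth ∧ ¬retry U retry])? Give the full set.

States satisfying A[auth ∧ ¬retry U retry]: {Prompt, Start, Check, Fail, Locked}.
States satisfying EF (A[auth ∧ ¬retry U retry]): {Prompt, Start, Check, Fail, Locked}.

{Prompt, Start, Check, Fail, Locked}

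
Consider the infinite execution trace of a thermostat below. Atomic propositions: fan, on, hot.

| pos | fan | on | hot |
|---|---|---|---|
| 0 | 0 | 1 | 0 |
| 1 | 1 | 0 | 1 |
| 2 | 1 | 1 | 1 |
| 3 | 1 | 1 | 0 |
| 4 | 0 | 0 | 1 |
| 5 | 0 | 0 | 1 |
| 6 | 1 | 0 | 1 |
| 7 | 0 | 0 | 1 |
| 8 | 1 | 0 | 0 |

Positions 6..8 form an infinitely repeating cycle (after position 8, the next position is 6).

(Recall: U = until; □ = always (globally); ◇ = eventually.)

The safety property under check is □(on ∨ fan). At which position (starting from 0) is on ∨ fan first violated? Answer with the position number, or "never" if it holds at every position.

Check on ∨ fan at each position in order: 0 ✓, 1 ✓, 2 ✓, 3 ✓.
At position 4 the labels are {hot}, so on ∨ fan is false there. This is the first violation.

4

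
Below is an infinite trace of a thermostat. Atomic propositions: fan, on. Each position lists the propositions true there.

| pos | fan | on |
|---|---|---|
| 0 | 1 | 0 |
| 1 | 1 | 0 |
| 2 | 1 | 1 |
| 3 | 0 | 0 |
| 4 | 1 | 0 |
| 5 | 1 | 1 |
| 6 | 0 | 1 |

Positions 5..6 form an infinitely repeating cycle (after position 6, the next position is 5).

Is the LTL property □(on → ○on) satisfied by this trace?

Does not hold

on → ○on must hold at every position from 0 onward. It fails at position 2, so □(on → ○on) is false.
Positions where on holds: 2, 5, 6.
Check ○on at each: 2→fails, 5→ok, 6→ok.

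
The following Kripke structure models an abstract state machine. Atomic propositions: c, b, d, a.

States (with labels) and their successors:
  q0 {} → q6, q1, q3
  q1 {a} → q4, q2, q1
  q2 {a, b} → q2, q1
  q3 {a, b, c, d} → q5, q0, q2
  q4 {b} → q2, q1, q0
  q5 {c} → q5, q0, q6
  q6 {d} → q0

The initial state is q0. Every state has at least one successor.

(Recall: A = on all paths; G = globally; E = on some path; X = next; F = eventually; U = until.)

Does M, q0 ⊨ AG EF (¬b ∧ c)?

Satisfied

States satisfying EF (¬b ∧ c): {q0, q1, q2, q3, q4, q5, q6}.
States satisfying AG EF (¬b ∧ c): {q0, q1, q2, q3, q4, q5, q6}.
Every state reachable from q0 satisfies EF (¬b ∧ c).
q0 ∈ Sat(AG EF (¬b ∧ c)).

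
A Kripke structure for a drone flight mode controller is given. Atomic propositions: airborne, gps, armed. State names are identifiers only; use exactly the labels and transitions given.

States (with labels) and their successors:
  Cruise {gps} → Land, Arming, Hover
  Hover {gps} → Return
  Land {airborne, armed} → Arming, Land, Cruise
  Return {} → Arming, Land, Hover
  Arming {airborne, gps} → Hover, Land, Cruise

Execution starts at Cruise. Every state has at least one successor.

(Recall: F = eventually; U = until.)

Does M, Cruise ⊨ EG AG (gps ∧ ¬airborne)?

States satisfying AG (gps ∧ ¬airborne): ∅.
States satisfying EG AG (gps ∧ ¬airborne): ∅.
No suitable path/successor from Cruise witnesses the formula.
Cruise ∉ Sat(EG AG (gps ∧ ¬airborne)).

Does not hold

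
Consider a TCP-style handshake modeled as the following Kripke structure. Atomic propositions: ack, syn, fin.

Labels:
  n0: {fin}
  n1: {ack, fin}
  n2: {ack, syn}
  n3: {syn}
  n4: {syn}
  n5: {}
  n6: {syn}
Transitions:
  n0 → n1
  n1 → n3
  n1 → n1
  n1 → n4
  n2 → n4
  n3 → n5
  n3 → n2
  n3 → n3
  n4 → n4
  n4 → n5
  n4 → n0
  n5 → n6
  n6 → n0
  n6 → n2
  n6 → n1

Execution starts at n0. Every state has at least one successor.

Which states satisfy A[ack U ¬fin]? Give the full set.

{n2, n3, n4, n5, n6}

States satisfying ack: {n1, n2}.
States satisfying ¬fin: {n2, n3, n4, n5, n6}.
States satisfying A[ack U ¬fin]: {n2, n3, n4, n5, n6}.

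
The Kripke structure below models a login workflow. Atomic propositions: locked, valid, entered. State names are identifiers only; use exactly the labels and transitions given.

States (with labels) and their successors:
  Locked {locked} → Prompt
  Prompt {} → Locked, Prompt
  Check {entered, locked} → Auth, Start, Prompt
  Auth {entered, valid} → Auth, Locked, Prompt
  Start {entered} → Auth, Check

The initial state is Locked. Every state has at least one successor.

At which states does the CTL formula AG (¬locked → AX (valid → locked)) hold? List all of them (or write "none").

{Locked, Prompt}

States satisfying ¬locked → AX (valid → locked): {Locked, Prompt, Check}.
States satisfying AG (¬locked → AX (valid → locked)): {Locked, Prompt}.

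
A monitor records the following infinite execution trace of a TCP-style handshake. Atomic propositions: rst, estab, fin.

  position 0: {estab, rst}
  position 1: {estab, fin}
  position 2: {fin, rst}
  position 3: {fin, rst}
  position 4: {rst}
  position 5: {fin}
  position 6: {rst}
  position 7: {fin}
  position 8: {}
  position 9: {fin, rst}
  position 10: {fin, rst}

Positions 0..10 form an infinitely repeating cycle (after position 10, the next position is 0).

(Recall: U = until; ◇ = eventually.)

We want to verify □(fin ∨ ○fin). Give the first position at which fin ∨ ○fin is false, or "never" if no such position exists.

fin ∨ ○fin holds at every position 0..10, and those are all the positions the trace ever visits, so the invariant □(fin ∨ ○fin) is never violated.

never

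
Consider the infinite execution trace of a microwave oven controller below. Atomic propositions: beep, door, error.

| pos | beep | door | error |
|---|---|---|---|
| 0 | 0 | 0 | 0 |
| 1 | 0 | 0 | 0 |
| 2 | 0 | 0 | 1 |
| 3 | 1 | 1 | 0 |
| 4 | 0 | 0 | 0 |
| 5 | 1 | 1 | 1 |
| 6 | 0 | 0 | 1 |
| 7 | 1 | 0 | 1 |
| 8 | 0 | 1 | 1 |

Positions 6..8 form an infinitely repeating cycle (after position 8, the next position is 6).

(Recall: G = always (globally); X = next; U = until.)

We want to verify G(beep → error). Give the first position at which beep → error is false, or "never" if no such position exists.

Check beep → error at each position in order: 0 ✓, 1 ✓, 2 ✓.
At position 3 the labels are {beep, door}, so beep → error is false there. This is the first violation.

3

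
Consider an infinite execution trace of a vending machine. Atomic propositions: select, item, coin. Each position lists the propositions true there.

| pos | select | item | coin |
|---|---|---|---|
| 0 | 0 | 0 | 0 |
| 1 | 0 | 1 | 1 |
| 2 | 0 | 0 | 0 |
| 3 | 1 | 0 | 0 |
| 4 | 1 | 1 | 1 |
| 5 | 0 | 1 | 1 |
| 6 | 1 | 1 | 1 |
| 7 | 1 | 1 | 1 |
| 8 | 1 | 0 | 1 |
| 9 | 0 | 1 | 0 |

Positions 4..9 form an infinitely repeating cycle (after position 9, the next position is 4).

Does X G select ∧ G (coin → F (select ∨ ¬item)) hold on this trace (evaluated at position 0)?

Does not hold

The position after 0 is 1; G select is false there.
coin → F (select ∨ ¬item) holds at every position 0..9, and those are all positions ever visited, so G (coin → F (select ∨ ¬item)) holds.
Positions where coin holds: 1, 4, 5, 6, 7, 8.
Check F (select ∨ ¬item) at each: 1→ok, 4→ok, 5→ok, 6→ok, 7→ok, 8→ok.
At position 0: X G select is false; G (coin → F (select ∨ ¬item)) is true; so X G select ∧ G (coin → F (select ∨ ¬item)) is false.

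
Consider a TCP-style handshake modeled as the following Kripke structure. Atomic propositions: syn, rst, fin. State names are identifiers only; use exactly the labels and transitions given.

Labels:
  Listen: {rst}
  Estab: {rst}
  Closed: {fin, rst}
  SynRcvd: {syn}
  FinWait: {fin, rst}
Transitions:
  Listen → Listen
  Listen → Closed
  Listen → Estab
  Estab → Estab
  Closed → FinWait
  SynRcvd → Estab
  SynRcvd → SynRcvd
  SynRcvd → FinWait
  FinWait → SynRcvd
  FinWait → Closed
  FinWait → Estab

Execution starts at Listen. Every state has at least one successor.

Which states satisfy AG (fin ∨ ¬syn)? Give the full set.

States satisfying fin ∨ ¬syn: {Listen, Estab, Closed, FinWait}.
States satisfying AG (fin ∨ ¬syn): {Estab}.

{Estab}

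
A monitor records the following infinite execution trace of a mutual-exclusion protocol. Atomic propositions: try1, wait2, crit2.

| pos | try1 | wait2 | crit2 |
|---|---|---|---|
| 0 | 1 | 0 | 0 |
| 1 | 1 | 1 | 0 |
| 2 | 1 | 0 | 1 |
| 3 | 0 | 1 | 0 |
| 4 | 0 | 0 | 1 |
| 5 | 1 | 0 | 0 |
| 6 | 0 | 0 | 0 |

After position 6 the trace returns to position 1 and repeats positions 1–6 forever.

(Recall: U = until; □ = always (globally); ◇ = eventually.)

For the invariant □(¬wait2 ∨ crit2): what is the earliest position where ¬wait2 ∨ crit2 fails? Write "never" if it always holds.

Check ¬wait2 ∨ crit2 at each position in order: 0 ✓.
At position 1 the labels are {try1, wait2}, so ¬wait2 ∨ crit2 is false there. This is the first violation.

1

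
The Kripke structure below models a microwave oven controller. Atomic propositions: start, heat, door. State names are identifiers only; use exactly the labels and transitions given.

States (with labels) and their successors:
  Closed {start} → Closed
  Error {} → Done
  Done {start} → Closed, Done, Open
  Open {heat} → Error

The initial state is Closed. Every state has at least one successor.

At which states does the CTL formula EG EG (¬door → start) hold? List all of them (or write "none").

States satisfying EG (¬door → start): {Closed, Done}.
States satisfying EG EG (¬door → start): {Closed, Done}.

{Closed, Done}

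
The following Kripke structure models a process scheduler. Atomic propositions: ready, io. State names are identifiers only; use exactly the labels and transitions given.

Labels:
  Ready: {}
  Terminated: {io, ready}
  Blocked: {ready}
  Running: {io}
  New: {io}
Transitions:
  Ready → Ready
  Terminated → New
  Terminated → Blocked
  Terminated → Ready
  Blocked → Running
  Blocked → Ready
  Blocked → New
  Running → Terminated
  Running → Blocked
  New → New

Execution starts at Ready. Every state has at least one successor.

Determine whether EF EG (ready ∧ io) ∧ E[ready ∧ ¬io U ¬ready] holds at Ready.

Violated

States satisfying EG (ready ∧ io): ∅.
States satisfying EF EG (ready ∧ io): ∅.
States satisfying ready ∧ ¬io: {Blocked}.
States satisfying ¬ready: {Ready, Running, New}.
States satisfying E[ready ∧ ¬io U ¬ready]: {Ready, Blocked, Running, New}.
States satisfying EF EG (ready ∧ io) ∧ E[ready ∧ ¬io U ¬ready]: ∅.
Ready ∉ Sat(EF EG (ready ∧ io) ∧ E[ready ∧ ¬io U ¬ready]).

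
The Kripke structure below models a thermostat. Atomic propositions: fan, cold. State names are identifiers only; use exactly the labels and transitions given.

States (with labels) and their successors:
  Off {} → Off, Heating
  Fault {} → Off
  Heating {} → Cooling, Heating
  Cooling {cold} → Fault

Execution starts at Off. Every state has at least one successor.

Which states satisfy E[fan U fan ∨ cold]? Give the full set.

{Cooling}

States satisfying fan: ∅.
States satisfying fan ∨ cold: {Cooling}.
States satisfying E[fan U fan ∨ cold]: {Cooling}.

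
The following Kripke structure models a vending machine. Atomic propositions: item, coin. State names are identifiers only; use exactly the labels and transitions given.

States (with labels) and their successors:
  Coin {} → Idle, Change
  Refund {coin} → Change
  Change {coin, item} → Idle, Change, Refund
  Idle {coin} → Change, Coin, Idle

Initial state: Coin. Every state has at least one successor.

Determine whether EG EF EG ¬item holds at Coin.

Holds

States satisfying EF EG ¬item: {Coin, Refund, Change, Idle}.
States satisfying EG EF EG ¬item: {Coin, Refund, Change, Idle}.
Coin ∈ Sat(EG EF EG ¬item).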